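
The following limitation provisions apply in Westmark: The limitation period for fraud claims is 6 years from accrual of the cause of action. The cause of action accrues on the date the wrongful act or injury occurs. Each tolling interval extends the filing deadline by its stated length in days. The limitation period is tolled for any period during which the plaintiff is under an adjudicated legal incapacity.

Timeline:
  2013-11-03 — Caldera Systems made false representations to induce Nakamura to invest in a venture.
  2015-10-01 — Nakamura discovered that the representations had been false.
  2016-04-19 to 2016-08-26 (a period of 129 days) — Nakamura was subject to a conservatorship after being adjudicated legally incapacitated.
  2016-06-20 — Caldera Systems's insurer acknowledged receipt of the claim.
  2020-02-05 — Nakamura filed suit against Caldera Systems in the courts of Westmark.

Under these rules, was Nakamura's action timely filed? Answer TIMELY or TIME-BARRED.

TIMELY

Accrual is governed by the date of the act, so the period began to run on 2013-11-03; the later discovery on 2015-10-01 is irrelevant under the stated rule.
6 years from 2013-11-03 is 2019-11-03.
The period was tolled for 129 days by the plaintiff's legal incapacity (2016-04-19 to 2016-08-26), pushing the deadline to 2020-03-11.
Nothing else in the chronology tolls or restarts the period.
Filing on 2020-02-05 beat the 2020-03-11 deadline — the action is timely.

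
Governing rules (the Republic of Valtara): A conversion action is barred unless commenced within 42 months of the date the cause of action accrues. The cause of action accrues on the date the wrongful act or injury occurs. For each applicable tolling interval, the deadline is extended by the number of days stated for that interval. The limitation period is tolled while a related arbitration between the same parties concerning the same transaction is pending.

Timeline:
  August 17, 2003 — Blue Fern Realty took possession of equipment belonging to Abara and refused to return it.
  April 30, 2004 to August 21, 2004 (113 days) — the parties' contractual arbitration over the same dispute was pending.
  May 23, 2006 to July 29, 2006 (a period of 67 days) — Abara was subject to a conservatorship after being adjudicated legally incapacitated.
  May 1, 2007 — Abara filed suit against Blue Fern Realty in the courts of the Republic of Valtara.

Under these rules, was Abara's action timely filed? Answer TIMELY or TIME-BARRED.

TIMELY

The claim accrued on August 17, 2003, when the wrongful act occurred.
The untolled deadline — 42 months after August 17, 2003 — is February 17, 2007.
The period was tolled for 113 days by the pending related arbitration (April 30, 2004 to August 21, 2004), pushing the deadline to June 10, 2007.
Although the plaintiff's incapacity ran from May 23, 2006 to July 29, 2006, the stated rules do not make that a tolling event, so it is disregarded.
Abara filed on May 1, 2007, before the June 10, 2007 deadline, so the action is timely.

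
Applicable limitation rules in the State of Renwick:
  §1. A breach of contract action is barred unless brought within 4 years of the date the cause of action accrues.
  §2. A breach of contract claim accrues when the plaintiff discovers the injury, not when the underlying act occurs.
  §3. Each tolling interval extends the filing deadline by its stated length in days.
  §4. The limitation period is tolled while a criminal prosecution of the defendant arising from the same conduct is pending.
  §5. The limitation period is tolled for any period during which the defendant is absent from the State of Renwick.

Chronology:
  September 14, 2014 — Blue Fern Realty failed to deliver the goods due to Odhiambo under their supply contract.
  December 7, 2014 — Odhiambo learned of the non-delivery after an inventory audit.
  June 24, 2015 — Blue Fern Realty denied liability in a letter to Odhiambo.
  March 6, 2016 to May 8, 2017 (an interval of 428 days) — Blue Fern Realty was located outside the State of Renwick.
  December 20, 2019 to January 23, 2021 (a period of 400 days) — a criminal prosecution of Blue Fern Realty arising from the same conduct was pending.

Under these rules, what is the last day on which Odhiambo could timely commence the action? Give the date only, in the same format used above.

March 14, 2021

The claim did not accrue until Odhiambo discovered the injury on December 7, 2014; the September 14, 2014 act date does not start the clock under the stated rule.
Adding the 4 years base period to December 7, 2014 gives a deadline of December 7, 2018, before any tolling.
The defendant's absence from the jurisdiction from March 6, 2016 to May 8, 2017 tolled the period for 428 days, extending the deadline to February 8, 2020.
Because the pending criminal prosecution ran from December 20, 2019 to January 23, 2021, the deadline is extended by 400 days to March 14, 2021.
The other events in the timeline have no effect on the limitation period under the stated rules.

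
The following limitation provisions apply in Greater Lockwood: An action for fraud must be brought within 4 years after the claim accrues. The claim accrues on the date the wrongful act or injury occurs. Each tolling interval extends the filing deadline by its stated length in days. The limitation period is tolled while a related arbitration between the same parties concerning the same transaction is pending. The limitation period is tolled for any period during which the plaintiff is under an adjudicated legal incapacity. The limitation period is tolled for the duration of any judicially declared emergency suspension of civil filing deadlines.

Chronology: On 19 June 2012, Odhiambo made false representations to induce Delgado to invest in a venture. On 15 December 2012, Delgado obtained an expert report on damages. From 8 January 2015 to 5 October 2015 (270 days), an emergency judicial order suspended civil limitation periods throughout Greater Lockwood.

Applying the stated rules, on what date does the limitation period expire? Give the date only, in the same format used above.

16 March 2017

The claim accrued on 19 June 2012, when the wrongful act occurred.
Adding the 4 years base period to 19 June 2012 gives a deadline of 19 June 2016, before any tolling.
The period was tolled for 270 days by the emergency suspension of filing deadlines (8 January 2015 to 5 October 2015), pushing the deadline to 16 March 2017.
The other events in the timeline have no effect on the limitation period under the stated rules.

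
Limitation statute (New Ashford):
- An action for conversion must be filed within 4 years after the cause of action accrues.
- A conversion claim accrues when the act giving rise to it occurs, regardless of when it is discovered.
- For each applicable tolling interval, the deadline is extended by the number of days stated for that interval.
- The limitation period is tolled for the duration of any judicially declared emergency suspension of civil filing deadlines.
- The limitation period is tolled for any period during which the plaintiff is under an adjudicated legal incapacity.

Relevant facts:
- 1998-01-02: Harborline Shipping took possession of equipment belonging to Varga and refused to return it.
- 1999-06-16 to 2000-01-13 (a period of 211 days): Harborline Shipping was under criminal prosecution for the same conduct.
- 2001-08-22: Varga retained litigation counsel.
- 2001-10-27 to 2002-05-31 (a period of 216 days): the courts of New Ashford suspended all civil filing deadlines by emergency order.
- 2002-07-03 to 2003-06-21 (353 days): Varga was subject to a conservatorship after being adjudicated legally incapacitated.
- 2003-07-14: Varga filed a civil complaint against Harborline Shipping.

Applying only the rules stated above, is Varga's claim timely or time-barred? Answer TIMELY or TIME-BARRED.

The limitation period began to run on 1998-01-02.
4 years from 1998-01-02 is 2002-01-02.
The emergency suspension of filing deadlines from 2001-10-27 to 2002-05-31 tolled the period for 216 days, extending the deadline to 2002-08-06.
The period was tolled for 353 days by the plaintiff's legal incapacity (2002-07-03 to 2003-06-21), pushing the deadline to 2003-07-25.
Although a criminal prosecution ran from 1999-06-16 to 2000-01-13, the stated rules do not make that a tolling event, so it is disregarded.
The other events in the timeline have no effect on the limitation period under the stated rules.
Filing on 2003-07-14 beat the 2003-07-25 deadline — the action is timely.

TIMELY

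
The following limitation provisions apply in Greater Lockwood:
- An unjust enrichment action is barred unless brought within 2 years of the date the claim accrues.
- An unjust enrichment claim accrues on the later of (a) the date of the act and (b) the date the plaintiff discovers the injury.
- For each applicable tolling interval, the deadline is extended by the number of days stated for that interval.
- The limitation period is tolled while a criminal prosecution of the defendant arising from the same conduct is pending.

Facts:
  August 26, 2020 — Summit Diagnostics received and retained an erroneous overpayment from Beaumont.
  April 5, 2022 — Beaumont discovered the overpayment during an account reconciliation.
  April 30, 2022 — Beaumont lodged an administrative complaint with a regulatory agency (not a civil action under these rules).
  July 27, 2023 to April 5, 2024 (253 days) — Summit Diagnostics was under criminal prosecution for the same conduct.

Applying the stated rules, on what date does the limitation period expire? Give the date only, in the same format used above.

December 14, 2024

Taking the later of the act (August 26, 2020) and discovery (April 5, 2022), the claim accrued on April 5, 2022.
Adding the 2 years base period to April 5, 2022 gives a deadline of April 5, 2024, before any tolling.
Because the pending criminal prosecution ran from July 27, 2023 to April 5, 2024, the deadline is extended by 253 days to December 14, 2024.
Nothing else in the chronology tolls or restarts the period.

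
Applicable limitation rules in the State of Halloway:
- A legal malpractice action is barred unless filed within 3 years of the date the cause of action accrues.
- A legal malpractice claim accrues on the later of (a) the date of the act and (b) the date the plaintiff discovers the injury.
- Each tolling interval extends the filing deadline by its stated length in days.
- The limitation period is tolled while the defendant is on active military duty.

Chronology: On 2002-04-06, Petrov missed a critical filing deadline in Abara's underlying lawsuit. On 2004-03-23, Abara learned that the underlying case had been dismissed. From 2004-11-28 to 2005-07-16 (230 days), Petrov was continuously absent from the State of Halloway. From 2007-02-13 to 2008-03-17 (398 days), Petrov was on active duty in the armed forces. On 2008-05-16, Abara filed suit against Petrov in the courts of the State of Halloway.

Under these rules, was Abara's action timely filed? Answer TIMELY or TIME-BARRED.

Taking the later of the act (2002-04-06) and discovery (2004-03-23), the claim accrued on 2004-03-23.
3 years from 2004-03-23 is 2007-03-23.
Because the defendant's active military service ran from 2007-02-13 to 2008-03-17, the deadline is extended by 398 days to 2008-04-24.
No stated provision tolls the period for the defendant's absence, so the interval from 2004-11-28 to 2005-07-16 has no effect on the deadline.
Abara filed on 2008-05-16, after the 2008-04-24 deadline, so the action is time-barred.

TIME-BARRED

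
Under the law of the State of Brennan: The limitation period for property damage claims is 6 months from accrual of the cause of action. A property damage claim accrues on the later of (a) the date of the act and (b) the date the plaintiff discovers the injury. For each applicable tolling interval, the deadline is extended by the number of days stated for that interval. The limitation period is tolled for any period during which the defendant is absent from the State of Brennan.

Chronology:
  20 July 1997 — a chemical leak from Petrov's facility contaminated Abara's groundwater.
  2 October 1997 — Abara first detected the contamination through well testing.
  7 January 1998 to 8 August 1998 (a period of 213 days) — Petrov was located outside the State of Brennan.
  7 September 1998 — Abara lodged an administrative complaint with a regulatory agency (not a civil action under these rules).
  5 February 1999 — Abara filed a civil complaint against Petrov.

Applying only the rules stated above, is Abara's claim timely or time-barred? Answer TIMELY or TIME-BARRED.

Because discovery on 2 October 1997 post-dates the 20 July 1997 act, accrual under the later-of rule falls on 2 October 1997.
Adding the 6 months base period to 2 October 1997 gives a deadline of 2 April 1998, before any tolling.
The period was tolled for 213 days by the defendant's absence from the jurisdiction (7 January 1998 to 8 August 1998), pushing the deadline to 1 November 1998.
The other events in the timeline have no effect on the limitation period under the stated rules.
Abara filed on 5 February 1999, after the 1 November 1998 deadline, so the action is time-barred.

TIME-BARRED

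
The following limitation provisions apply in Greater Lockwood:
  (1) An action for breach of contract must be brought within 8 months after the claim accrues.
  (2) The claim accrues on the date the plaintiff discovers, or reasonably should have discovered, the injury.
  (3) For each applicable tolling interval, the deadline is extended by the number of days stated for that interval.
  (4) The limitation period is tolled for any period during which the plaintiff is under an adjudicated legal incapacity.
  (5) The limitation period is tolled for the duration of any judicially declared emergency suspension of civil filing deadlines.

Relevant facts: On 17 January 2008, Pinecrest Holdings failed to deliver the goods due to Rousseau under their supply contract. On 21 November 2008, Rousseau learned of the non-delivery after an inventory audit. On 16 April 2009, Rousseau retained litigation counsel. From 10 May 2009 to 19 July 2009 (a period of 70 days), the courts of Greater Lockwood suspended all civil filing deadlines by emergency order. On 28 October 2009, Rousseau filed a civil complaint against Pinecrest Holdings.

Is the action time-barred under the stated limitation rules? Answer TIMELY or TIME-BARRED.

Accrual is tied to discovery, so the period began on 21 November 2008 rather than on 17 January 2008 when the act occurred.
The untolled deadline — 8 months after 21 November 2008 — is 21 July 2009.
The emergency suspension of filing deadlines from 10 May 2009 to 19 July 2009 tolled the period for 70 days, extending the deadline to 29 September 2009.
None of the other events listed affects the running of the period under the stated rules.
Filing on 28 October 2009 missed the 29 September 2009 deadline — the action is time-barred.

TIME-BARRED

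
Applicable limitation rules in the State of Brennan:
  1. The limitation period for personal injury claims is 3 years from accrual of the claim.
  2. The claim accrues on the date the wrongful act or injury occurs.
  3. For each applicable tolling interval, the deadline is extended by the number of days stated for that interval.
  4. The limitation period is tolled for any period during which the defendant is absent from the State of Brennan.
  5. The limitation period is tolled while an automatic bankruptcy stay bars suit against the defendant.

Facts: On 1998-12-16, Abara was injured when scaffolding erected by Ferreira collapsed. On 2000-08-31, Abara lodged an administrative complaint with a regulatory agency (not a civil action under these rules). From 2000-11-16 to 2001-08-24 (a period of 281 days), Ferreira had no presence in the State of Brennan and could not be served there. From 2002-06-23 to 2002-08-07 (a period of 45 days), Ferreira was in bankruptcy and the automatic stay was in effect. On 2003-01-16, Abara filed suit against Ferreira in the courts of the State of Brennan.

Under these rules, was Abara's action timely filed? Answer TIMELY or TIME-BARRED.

The claim accrued on 1998-12-16, when the wrongful act occurred.
3 years from 1998-12-16 is 2001-12-16.
The defendant's absence from the jurisdiction from 2000-11-16 to 2001-08-24 tolled the period for 281 days, extending the deadline to 2002-09-23.
The automatic bankruptcy stay from 2002-06-23 to 2002-08-07 tolled the period for 45 days, extending the deadline to 2002-11-07.
The other events in the timeline have no effect on the limitation period under the stated rules.
Abara filed on 2003-01-16, after the 2002-11-07 deadline, so the action is time-barred.

TIME-BARRED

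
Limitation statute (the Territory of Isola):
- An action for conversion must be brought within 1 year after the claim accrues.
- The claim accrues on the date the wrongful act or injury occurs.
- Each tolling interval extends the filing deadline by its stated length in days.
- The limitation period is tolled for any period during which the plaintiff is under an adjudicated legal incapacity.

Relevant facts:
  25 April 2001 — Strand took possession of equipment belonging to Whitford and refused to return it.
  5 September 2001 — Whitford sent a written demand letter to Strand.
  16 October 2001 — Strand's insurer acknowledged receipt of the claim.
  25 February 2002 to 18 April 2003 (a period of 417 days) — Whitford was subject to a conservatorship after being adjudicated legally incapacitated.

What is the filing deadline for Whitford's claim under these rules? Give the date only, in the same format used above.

The claim accrued on 25 April 2001, the date of the act.
1 year from 25 April 2001 is 25 April 2002.
The plaintiff's legal incapacity from 25 February 2002 to 18 April 2003 tolled the period for 417 days, extending the deadline to 16 June 2003.
None of the other events listed affects the running of the period under the stated rules.

16 June 2003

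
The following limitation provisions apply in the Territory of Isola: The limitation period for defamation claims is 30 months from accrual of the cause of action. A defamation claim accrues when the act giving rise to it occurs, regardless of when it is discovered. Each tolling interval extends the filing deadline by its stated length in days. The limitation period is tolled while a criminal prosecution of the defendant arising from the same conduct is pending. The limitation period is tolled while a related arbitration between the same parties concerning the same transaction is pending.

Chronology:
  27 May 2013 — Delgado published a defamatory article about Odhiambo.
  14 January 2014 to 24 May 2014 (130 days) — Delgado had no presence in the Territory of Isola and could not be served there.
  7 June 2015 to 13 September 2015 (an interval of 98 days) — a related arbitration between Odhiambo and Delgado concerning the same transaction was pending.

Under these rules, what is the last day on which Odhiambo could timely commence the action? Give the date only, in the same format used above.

The limitation period began to run on 27 May 2013.
The untolled deadline — 30 months after 27 May 2013 — is 27 November 2015.
Because the pending related arbitration ran from 7 June 2015 to 13 September 2015, the deadline is extended by 98 days to 4 March 2016.
Although the defendant's absence ran from 14 January 2014 to 24 May 2014, the stated rules do not make that a tolling event, so it is disregarded.

4 March 2016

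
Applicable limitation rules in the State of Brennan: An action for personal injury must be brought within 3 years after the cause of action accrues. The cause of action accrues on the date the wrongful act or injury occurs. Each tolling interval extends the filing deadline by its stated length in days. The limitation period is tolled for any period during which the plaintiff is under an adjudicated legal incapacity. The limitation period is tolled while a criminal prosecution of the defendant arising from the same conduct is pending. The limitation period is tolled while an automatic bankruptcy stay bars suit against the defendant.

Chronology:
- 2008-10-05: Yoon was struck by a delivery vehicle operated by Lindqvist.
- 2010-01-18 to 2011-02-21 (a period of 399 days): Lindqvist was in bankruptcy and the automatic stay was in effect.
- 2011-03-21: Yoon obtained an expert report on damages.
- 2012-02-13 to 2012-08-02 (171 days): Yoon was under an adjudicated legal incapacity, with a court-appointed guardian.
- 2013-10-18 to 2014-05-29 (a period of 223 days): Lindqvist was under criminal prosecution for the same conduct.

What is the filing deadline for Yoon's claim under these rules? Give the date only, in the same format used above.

The cause of action accrued on 2008-10-05, the date of the act.
3 years from 2008-10-05 is 2011-10-05.
The period was tolled for 399 days by the automatic bankruptcy stay (2010-01-18 to 2011-02-21), pushing the deadline to 2012-11-07.
Because the plaintiff's legal incapacity ran from 2012-02-13 to 2012-08-02, the deadline is extended by 171 days to 2013-04-27.
The pending criminal prosecution from 2013-10-18 to 2014-05-29 began after the period had already run on 2013-04-27, so it has no tolling effect.
Nothing else in the chronology tolls or restarts the period.

2013-04-27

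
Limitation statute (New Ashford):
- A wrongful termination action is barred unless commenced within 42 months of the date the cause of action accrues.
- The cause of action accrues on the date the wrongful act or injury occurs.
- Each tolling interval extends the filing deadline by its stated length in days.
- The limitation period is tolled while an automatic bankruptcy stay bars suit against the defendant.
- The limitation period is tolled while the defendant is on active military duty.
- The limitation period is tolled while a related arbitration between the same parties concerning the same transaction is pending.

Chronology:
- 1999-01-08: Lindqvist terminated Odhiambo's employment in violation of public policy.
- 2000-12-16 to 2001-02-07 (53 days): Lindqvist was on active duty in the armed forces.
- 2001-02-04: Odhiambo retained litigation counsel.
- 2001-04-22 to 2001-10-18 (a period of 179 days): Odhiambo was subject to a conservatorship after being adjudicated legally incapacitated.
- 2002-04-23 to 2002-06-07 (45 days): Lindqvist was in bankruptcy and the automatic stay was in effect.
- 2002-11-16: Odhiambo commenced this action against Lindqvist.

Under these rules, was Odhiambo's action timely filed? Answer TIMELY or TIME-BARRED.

The claim accrued on 1999-01-08, when the wrongful act occurred.
The untolled deadline — 42 months after 1999-01-08 — is 2002-07-08.
The defendant's active military service from 2000-12-16 to 2001-02-07 tolled the period for 53 days, extending the deadline to 2002-08-30.
Because the automatic bankruptcy stay ran from 2002-04-23 to 2002-06-07, the deadline is extended by 45 days to 2002-10-14.
Although the plaintiff's incapacity ran from 2001-04-22 to 2001-10-18, the stated rules do not make that a tolling event, so it is disregarded.
Nothing else in the chronology tolls or restarts the period.
Filing on 2002-11-16 missed the 2002-10-14 deadline — the action is time-barred.

TIME-BARRED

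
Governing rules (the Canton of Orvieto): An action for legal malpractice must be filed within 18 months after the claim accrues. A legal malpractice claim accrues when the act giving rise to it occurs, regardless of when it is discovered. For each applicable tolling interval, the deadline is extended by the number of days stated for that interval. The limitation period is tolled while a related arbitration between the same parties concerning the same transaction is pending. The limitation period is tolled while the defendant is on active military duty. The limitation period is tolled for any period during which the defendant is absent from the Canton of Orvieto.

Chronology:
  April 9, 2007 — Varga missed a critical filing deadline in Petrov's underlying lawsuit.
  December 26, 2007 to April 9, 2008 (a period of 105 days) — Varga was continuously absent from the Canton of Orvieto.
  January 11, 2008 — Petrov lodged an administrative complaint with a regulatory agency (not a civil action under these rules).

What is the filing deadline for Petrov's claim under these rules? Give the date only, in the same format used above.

The limitation period began to run on April 9, 2007.
Adding the 18 months base period to April 9, 2007 gives a deadline of October 9, 2008, before any tolling.
Because the defendant's absence from the jurisdiction ran from December 26, 2007 to April 9, 2008, the deadline is extended by 105 days to January 22, 2009.
The other events in the timeline have no effect on the limitation period under the stated rules.

January 22, 2009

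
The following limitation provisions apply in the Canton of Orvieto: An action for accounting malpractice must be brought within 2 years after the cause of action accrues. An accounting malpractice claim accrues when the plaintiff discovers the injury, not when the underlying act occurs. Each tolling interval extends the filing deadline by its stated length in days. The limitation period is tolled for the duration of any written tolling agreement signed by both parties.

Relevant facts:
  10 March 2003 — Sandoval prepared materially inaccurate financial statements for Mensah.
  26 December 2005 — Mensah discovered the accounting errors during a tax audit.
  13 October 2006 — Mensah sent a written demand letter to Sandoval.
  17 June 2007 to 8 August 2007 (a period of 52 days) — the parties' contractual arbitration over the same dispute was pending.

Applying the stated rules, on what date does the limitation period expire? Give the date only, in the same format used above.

The claim did not accrue until Mensah discovered the injury on 26 December 2005; the 10 March 2003 act date does not start the clock under the stated rule.
Adding the 2 years base period to 26 December 2005 gives a deadline of 26 December 2007, before any tolling.
No stated provision tolls the period for a pending arbitration, so the interval from 17 June 2007 to 8 August 2007 has no effect on the deadline.
Nothing else in the chronology tolls or restarts the period.

26 December 2007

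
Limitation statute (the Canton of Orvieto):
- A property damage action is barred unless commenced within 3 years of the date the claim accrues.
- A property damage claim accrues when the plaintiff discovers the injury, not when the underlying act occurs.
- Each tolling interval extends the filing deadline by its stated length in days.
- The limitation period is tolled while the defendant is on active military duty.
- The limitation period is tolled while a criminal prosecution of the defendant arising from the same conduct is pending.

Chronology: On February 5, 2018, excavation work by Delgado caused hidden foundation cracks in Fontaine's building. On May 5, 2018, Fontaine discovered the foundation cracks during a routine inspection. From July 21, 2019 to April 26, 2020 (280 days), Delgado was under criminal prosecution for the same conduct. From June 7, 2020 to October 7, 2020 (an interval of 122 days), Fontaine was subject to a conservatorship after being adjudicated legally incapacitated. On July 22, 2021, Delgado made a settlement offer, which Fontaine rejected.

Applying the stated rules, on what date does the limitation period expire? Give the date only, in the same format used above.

Accrual is tied to discovery, so the period began on May 5, 2018 rather than on February 5, 2018 when the act occurred.
3 years from May 5, 2018 is May 5, 2021.
The pending criminal prosecution from July 21, 2019 to April 26, 2020 tolled the period for 280 days, extending the deadline to February 9, 2022.
No stated provision tolls the period for the plaintiff's incapacity, so the interval from June 7, 2020 to October 7, 2020 has no effect on the deadline.
None of the other events listed affects the running of the period under the stated rules.

February 9, 2022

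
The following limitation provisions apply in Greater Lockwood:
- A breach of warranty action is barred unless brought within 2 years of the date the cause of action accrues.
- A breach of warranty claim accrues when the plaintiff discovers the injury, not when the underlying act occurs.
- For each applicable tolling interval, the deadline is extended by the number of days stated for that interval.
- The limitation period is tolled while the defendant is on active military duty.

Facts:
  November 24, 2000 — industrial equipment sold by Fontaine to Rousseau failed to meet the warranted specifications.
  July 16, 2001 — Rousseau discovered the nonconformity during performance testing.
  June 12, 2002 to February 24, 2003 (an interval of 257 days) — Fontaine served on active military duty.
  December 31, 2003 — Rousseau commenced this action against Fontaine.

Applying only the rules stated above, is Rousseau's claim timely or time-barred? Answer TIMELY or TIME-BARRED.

The claim did not accrue until Rousseau discovered the injury on July 16, 2001; the November 24, 2000 act date does not start the clock under the stated rule.
The untolled deadline — 2 years after July 16, 2001 — is July 16, 2003.
The defendant's active military service from June 12, 2002 to February 24, 2003 tolled the period for 257 days, extending the deadline to March 29, 2004.
The December 31, 2003 filing precedes the March 29, 2004 deadline; the claim is timely.

TIMELY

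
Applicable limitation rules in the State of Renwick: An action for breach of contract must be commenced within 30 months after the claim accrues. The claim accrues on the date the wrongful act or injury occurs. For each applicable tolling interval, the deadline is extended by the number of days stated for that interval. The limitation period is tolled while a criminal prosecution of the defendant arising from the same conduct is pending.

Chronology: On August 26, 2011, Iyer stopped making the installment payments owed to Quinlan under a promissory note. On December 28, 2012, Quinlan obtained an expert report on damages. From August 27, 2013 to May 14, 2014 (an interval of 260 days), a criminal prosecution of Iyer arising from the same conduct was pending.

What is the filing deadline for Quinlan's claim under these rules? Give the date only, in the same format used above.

November 13, 2014

The claim accrued on August 26, 2011, when the wrongful act occurred.
30 months from August 26, 2011 is February 26, 2014.
Because the pending criminal prosecution ran from August 27, 2013 to May 14, 2014, the deadline is extended by 260 days to November 13, 2014.
Nothing else in the chronology tolls or restarts the period.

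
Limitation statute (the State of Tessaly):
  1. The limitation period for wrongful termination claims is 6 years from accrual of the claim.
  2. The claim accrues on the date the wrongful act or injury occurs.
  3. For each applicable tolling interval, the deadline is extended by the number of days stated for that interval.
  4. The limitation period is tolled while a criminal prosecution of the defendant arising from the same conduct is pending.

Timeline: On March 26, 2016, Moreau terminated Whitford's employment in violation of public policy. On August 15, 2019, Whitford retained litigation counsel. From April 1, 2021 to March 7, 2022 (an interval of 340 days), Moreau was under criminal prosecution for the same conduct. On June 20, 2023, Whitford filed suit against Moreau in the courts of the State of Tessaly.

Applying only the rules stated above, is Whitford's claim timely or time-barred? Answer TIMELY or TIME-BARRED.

The claim accrued on March 26, 2016, the date of the act.
6 years from March 26, 2016 is March 26, 2022.
The pending criminal prosecution from April 1, 2021 to March 7, 2022 tolled the period for 340 days, extending the deadline to March 1, 2023.
The other events in the timeline have no effect on the limitation period under the stated rules.
Filing on June 20, 2023 missed the March 1, 2023 deadline — the action is time-barred.

TIME-BARRED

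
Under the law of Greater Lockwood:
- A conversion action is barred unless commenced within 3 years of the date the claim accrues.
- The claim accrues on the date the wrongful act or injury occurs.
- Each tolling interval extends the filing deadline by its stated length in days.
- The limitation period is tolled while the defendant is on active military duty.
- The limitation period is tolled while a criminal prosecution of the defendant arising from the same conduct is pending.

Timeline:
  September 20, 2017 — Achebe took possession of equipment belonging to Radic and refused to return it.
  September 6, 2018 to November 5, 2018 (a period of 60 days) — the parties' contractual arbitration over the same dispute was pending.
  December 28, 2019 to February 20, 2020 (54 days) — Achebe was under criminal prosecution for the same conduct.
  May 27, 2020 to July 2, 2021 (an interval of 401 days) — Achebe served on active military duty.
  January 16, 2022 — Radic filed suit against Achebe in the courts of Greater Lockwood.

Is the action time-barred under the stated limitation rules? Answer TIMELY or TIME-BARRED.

TIME-BARRED

The limitation period began to run on September 20, 2017.
Adding the 3 years base period to September 20, 2017 gives a deadline of September 20, 2020, before any tolling.
The pending criminal prosecution from December 28, 2019 to February 20, 2020 tolled the period for 54 days, extending the deadline to November 13, 2020.
The defendant's active military service from May 27, 2020 to July 2, 2021 tolled the period for 401 days, extending the deadline to December 19, 2021.
No stated provision tolls the period for a pending arbitration, so the interval from September 6, 2018 to November 5, 2018 has no effect on the deadline.
Filing on January 16, 2022 missed the December 19, 2021 deadline — the action is time-barred.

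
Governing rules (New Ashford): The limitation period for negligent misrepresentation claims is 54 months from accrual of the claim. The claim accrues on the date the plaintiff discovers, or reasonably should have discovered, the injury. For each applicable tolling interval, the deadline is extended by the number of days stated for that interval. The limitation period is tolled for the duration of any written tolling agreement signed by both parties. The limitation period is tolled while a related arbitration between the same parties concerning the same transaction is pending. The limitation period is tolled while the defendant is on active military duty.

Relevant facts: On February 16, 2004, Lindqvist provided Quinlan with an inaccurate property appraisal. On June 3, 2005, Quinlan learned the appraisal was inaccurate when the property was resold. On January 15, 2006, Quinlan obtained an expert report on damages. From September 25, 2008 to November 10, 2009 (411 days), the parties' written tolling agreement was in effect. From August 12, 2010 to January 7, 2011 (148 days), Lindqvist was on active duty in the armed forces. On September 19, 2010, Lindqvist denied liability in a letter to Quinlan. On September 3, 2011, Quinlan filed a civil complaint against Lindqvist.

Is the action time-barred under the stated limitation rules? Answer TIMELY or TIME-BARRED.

TIME-BARRED

Under the discovery rule, the claim accrued on June 3, 2005, when Quinlan discovered the injury — not on the February 16, 2004 date of the underlying act.
54 months from June 3, 2005 is December 3, 2009.
Because the written tolling agreement ran from September 25, 2008 to November 10, 2009, the deadline is extended by 411 days to January 18, 2011.
The period was tolled for 148 days by the defendant's active military service (August 12, 2010 to January 7, 2011), pushing the deadline to June 15, 2011.
The other events in the timeline have no effect on the limitation period under the stated rules.
Filing on September 3, 2011 missed the June 15, 2011 deadline — the action is time-barred.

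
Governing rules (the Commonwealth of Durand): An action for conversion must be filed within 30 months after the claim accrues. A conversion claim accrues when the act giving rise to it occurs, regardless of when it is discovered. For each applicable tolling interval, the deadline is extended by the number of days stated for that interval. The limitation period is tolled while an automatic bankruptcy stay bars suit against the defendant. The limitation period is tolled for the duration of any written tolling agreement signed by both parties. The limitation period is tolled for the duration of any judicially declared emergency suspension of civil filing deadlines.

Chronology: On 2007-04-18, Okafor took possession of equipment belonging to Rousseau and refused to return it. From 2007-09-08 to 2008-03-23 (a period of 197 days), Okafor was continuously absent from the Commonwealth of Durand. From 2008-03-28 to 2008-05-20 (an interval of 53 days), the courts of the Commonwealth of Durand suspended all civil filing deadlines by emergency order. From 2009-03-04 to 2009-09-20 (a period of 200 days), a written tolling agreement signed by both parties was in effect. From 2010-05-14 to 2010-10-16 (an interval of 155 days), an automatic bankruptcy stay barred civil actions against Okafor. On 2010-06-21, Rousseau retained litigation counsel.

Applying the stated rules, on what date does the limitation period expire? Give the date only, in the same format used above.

2010-11-30

The claim accrued on 2007-04-18, when the wrongful act occurred.
Adding the 30 months base period to 2007-04-18 gives a deadline of 2009-10-18, before any tolling.
The emergency suspension of filing deadlines from 2008-03-28 to 2008-05-20 tolled the period for 53 days, extending the deadline to 2009-12-10.
The period was tolled for 200 days by the written tolling agreement (2009-03-04 to 2009-09-20), pushing the deadline to 2010-06-28.
The period was tolled for 155 days by the automatic bankruptcy stay (2010-05-14 to 2010-10-16), pushing the deadline to 2010-11-30.
No stated provision tolls the period for the defendant's absence, so the interval from 2007-09-08 to 2008-03-23 has no effect on the deadline.
The other events in the timeline have no effect on the limitation period under the stated rules.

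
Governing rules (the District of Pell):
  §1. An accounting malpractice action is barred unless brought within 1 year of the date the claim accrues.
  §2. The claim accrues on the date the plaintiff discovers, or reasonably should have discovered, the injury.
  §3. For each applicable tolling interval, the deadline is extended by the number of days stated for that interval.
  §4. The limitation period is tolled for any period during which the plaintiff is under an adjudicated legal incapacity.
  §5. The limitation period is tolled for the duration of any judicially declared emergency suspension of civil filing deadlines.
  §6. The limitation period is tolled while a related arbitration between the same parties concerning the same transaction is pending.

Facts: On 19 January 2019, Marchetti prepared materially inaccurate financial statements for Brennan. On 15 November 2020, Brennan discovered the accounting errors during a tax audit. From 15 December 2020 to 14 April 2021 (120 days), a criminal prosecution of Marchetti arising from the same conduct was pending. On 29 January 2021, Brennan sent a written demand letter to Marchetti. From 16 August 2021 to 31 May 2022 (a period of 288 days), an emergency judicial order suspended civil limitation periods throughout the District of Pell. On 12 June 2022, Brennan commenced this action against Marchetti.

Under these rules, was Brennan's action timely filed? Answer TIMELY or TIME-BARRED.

Accrual is tied to discovery, so the period began on 15 November 2020 rather than on 19 January 2019 when the act occurred.
The untolled deadline — 1 year after 15 November 2020 — is 15 November 2021.
Because the emergency suspension of filing deadlines ran from 16 August 2021 to 31 May 2022, the deadline is extended by 288 days to 30 August 2022.
Although a criminal prosecution ran from 15 December 2020 to 14 April 2021, the stated rules do not make that a tolling event, so it is disregarded.
The other events in the timeline have no effect on the limitation period under the stated rules.
Filing on 12 June 2022 beat the 30 August 2022 deadline — the action is timely.

TIMELY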